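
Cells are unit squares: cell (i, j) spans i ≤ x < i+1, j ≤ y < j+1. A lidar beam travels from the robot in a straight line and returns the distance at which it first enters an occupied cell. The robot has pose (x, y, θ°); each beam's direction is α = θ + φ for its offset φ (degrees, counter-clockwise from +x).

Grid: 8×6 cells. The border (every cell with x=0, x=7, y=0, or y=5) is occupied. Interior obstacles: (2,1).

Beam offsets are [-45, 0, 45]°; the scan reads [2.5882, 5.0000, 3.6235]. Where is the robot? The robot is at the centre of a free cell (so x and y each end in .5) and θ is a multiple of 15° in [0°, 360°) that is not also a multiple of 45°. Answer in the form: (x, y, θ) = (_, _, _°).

Candidates: 23 free-cell centres × 16 headings = 368 poses. Raycast each; keep the one whose scan matches to 4 dp.
  (6.5, 2.5, 240°): beam 1 = 3.6235 ≠ 2.5882 ✗
  (1.5, 3.5, 105°): beam 1 = 1.7321 ≠ 2.5882 ✗
  (6.5, 4.5, 150°): beam 1 = 0.5176 ≠ 2.5882 ✗
  (6.5, 2.5, 195°): beam 1 = 5.0000 ≠ 2.5882 ✗
  …
  (6.5, 2.5, 150°): r_1=2.5882, r_2=5.0000, r_3=3.6235 — all match ✓
No second candidate reproduces the full scan.

(x, y, θ) = (6.5, 2.5, 150°)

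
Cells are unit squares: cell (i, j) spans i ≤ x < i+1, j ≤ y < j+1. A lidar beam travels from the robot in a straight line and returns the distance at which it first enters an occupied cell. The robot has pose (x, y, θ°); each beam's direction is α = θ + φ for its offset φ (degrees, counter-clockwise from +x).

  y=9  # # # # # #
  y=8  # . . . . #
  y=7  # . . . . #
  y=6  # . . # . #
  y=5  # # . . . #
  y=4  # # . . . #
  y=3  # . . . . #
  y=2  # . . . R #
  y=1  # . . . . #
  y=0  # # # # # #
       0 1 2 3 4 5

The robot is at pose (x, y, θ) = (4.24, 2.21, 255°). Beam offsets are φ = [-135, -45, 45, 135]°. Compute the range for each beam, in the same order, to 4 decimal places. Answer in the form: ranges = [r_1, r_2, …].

ranges = [6.4800, 2.4200, 1.3972, 0.8776]

beam 1: φ=-135°, α=120°
  cosα=-0.5000 sinα=0.8660 | (4,2) | tMaxX 0.4800 tMaxY 0.9122 | tΔX 2.0000 tΔY 1.1547
    t=0.4800 [x] (3,2)
    t=0.9122 [y] (3,3)
    t=2.0669 [y] (3,4)
    t=2.4800 [x] (2,4)
    t=3.2216 [y] (2,5)
    t=4.3763 [y] (2,6)
    t=4.4800 [x] (1,6)
    t=5.5310 [y] (1,7)
    t=6.4800 [x] (0,7) — stop
  → r_1 = 6.4800
beam 2: φ=-45°, α=210°
  cosα=-0.8660 sinα=-0.5000 | (4,2) | tMaxX 0.2771 tMaxY 0.4200 | tΔX 1.1547 tΔY 2.0000
    t=0.2771 [x] (3,2)
    t=0.4200 [y] (3,1)
    t=1.4318 [x] (2,1)
    t=2.4200 [y] (2,0) — stop
  → r_2 = 2.4200
beam 3: φ=45°, α=300°
  cosα=0.5000 sinα=-0.8660 | (4,2) | tMaxX 1.5200 tMaxY 0.2425 | tΔX 2.0000 tΔY 1.1547
    t=0.2425 [y] (4,1)
    t=1.3972 [y] (4,0) — stop
  → r_3 = 1.3972
beam 4: φ=135°, α=30°
  cosα=0.8660 sinα=0.5000 | (4,2) | tMaxX 0.8776 tMaxY 1.5800 | tΔX 1.1547 tΔY 2.0000
    t=0.8776 [x] (5,2) — stop
  → r_4 = 0.8776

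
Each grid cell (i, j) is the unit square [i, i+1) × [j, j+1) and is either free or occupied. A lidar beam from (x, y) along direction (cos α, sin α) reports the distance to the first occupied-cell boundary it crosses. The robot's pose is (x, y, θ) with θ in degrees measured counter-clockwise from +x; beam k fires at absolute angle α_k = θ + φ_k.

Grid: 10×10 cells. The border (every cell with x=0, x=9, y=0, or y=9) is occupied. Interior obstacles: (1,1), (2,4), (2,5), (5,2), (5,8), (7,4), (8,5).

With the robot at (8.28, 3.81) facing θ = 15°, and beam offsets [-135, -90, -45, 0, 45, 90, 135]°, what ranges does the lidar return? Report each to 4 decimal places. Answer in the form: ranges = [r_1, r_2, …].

beam 1: φ=-135°, α=240°
  dir = (cos 240°, sin 240°) = (-0.5000, -0.8660); from cell (8,3)
  next x-line at t=0.5600, next y-line at t=0.9353; Δt_x=2.0000, Δt_y=1.1547
    x: enter (7,3) at t=0.5600
    y: enter (7,2) at t=0.9353
    y: enter (7,1) at t=2.0900
    x: enter (6,1) at t=2.5600
    y: enter (6,0) at t=3.2447 ← occupied
  → r_1 = 3.2447
beam 2: φ=-90°, α=285°
  dir = (cos 285°, sin 285°) = (0.2588, -0.9659); from cell (8,3)
  next x-line at t=2.7819, next y-line at t=0.8386; Δt_x=3.8637, Δt_y=1.0353
    y: enter (8,2) at t=0.8386
    y: enter (8,1) at t=1.8738
    x: enter (9,1) at t=2.7819 ← occupied
  → r_2 = 2.7819
beam 3: φ=-45°, α=330°
  dir = (cos 330°, sin 330°) = (0.8660, -0.5000); from cell (8,3)
  next x-line at t=0.8314, next y-line at t=1.6200; Δt_x=1.1547, Δt_y=2.0000
    x: enter (9,3) at t=0.8314 ← occupied
  → r_3 = 0.8314
beam 4: φ=0°, α=15°
  dir = (cos 15°, sin 15°) = (0.9659, 0.2588); from cell (8,3)
  next x-line at t=0.7454, next y-line at t=0.7341; Δt_x=1.0353, Δt_y=3.8637
    y: enter (8,4) at t=0.7341
    x: enter (9,4) at t=0.7454 ← occupied
  → r_4 = 0.7454
beam 5: φ=45°, α=60°
  dir = (cos 60°, sin 60°) = (0.5000, 0.8660); from cell (8,3)
  next x-line at t=1.4400, next y-line at t=0.2194; Δt_x=2.0000, Δt_y=1.1547
    y: enter (8,4) at t=0.2194
    y: enter (8,5) at t=1.3741 ← occupied
  → r_5 = 1.3741
beam 6: φ=90°, α=105°
  dir = (cos 105°, sin 105°) = (-0.2588, 0.9659); from cell (8,3)
  next x-line at t=1.0818, next y-line at t=0.1967; Δt_x=3.8637, Δt_y=1.0353
    y: enter (8,4) at t=0.1967
    x: enter (7,4) at t=1.0818 ← occupied
  → r_6 = 1.0818
beam 7: φ=135°, α=150°
  dir = (cos 150°, sin 150°) = (-0.8660, 0.5000); from cell (8,3)
  next x-line at t=0.3233, next y-line at t=0.3800; Δt_x=1.1547, Δt_y=2.0000
    x: enter (7,3) at t=0.3233
    y: enter (7,4) at t=0.3800 ← occupied
  → r_7 = 0.3800

ranges = [3.2447, 2.7819, 0.8314, 0.7454, 1.3741, 1.0818, 0.3800]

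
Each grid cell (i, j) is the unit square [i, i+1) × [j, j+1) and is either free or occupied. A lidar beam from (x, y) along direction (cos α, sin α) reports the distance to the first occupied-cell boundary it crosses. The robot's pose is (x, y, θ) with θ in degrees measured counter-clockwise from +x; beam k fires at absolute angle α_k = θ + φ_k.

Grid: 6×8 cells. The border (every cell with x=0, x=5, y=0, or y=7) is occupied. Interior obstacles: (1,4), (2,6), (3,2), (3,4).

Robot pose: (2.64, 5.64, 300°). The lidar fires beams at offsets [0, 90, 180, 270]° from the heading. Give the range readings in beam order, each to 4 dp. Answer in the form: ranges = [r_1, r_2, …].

beam 1: φ=0°, α=300°
  d=(0.5000,-0.8660)  start (2,5)  tX=0.7200 tY=0.7390  stride 1/|dx|=2.0000 1/|dy|=1.1547
    cross x-line → (3,5), t=0.7200
    cross y-line → (3,4), t=0.7390 (wall)
  → r_1 = 0.7390
beam 2: φ=90°, α=30°
  d=(0.8660,0.5000)  start (2,5)  tX=0.4157 tY=0.7200  stride 1/|dx|=1.1547 1/|dy|=2.0000
    cross x-line → (3,5), t=0.4157
    cross y-line → (3,6), t=0.7200
    cross x-line → (4,6), t=1.5704
    cross y-line → (4,7), t=2.7200 (wall)
  → r_2 = 2.7200
beam 3: φ=180°, α=120°
  d=(-0.5000,0.8660)  start (2,5)  tX=1.2800 tY=0.4157  stride 1/|dx|=2.0000 1/|dy|=1.1547
    cross y-line → (2,6), t=0.4157 (wall)
  → r_3 = 0.4157
beam 4: φ=270°, α=210°
  d=(-0.8660,-0.5000)  start (2,5)  tX=0.7390 tY=1.2800  stride 1/|dx|=1.1547 1/|dy|=2.0000
    cross x-line → (1,5), t=0.7390
    cross y-line → (1,4), t=1.2800 (wall)
  → r_4 = 1.2800

ranges = [0.7390, 2.7200, 0.4157, 1.2800]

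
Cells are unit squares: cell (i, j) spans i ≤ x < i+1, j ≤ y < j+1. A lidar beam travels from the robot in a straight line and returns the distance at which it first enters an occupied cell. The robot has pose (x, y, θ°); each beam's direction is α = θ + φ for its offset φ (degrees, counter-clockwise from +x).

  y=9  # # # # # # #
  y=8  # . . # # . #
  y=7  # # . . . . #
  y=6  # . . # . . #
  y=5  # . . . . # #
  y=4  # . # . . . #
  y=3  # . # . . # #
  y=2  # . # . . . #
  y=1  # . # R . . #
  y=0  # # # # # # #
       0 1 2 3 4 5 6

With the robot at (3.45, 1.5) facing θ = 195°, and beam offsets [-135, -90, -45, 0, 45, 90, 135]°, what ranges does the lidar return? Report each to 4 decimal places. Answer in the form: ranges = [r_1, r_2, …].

ranges = [4.0415, 1.7387, 0.5196, 0.4659, 0.5774, 0.5176, 1.0000]

beam 1: φ=-135°, α=60°
  d=(0.5000,0.8660)  start (3,1)  tX=1.1000 tY=0.5774  stride 1/|dx|=2.0000 1/|dy|=1.1547
    cross y-line → (3,2), t=0.5774
    cross x-line → (4,2), t=1.1000
    cross y-line → (4,3), t=1.7321
    cross y-line → (4,4), t=2.8868
    cross x-line → (5,4), t=3.1000
    cross y-line → (5,5), t=4.0415 (wall)
  → r_1 = 4.0415
beam 2: φ=-90°, α=105°
  d=(-0.2588,0.9659)  start (3,1)  tX=1.7387 tY=0.5176  stride 1/|dx|=3.8637 1/|dy|=1.0353
    cross y-line → (3,2), t=0.5176
    cross y-line → (3,3), t=1.5529
    cross x-line → (2,3), t=1.7387 (wall)
  → r_2 = 1.7387
beam 3: φ=-45°, α=150°
  d=(-0.8660,0.5000)  start (3,1)  tX=0.5196 tY=1.0000  stride 1/|dx|=1.1547 1/|dy|=2.0000
    cross x-line → (2,1), t=0.5196 (wall)
  → r_3 = 0.5196
beam 4: φ=0°, α=195°
  d=(-0.9659,-0.2588)  start (3,1)  tX=0.4659 tY=1.9319  stride 1/|dx|=1.0353 1/|dy|=3.8637
    cross x-line → (2,1), t=0.4659 (wall)
  → r_4 = 0.4659
beam 5: φ=45°, α=240°
  d=(-0.5000,-0.8660)  start (3,1)  tX=0.9000 tY=0.5774  stride 1/|dx|=2.0000 1/|dy|=1.1547
    cross y-line → (3,0), t=0.5774 (wall)
  → r_5 = 0.5774
beam 6: φ=90°, α=285°
  d=(0.2588,-0.9659)  start (3,1)  tX=2.1250 tY=0.5176  stride 1/|dx|=3.8637 1/|dy|=1.0353
    cross y-line → (3,0), t=0.5176 (wall)
  → r_6 = 0.5176
beam 7: φ=135°, α=330°
  d=(0.8660,-0.5000)  start (3,1)  tX=0.6351 tY=1.0000  stride 1/|dx|=1.1547 1/|dy|=2.0000
    cross x-line → (4,1), t=0.6351
    cross y-line → (4,0), t=1.0000 (wall)
  → r_7 = 1.0000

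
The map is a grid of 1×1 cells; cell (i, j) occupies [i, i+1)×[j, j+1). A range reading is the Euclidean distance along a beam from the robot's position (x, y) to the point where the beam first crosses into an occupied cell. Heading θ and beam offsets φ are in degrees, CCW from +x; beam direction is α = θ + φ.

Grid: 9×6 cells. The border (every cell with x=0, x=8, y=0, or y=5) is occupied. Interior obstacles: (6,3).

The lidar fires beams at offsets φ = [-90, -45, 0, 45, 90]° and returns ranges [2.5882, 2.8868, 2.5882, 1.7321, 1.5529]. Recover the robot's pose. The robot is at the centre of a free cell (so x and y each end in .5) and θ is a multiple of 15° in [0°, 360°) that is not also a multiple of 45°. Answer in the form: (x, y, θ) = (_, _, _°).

(x, y, θ) = (3.5, 2.5, 195°)

The pose lattice has 27·16 = 432 candidates. Test each by forward raycasting.
  (7.5, 3.5, 30°): beam 1 = 1.0000 ≠ 2.5882 ✗
  (5.5, 1.5, 300°): beam 1 = 1.0000 ≠ 2.5882 ✗
  (7.5, 2.5, 330°): beam 1 = 1.7321 ≠ 2.5882 ✗
  …
  (3.5, 2.5, 195°): r_1=2.5882, r_2=2.8868, r_3=2.5882, r_4=1.7321, r_5=1.5529 — all match ✓
Only this pose fits every beam.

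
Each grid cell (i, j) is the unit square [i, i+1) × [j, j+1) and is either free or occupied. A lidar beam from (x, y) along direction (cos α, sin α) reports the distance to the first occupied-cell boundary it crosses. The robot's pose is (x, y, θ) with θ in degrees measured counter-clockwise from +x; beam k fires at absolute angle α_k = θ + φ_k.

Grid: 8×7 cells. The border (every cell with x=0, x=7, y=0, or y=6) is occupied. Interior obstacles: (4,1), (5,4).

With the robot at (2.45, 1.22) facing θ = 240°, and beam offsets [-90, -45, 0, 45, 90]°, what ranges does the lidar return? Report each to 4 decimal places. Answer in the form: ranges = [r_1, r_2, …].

beam 1: φ=-90°, α=150°
  cosα=-0.8660 sinα=0.5000 | (2,1) | tMaxX 0.5196 tMaxY 1.5600 | tΔX 1.1547 tΔY 2.0000
    t=0.5196 [x] (1,1)
    t=1.5600 [y] (1,2)
    t=1.6743 [x] (0,2) — stop
  → r_1 = 1.6743
beam 2: φ=-45°, α=195°
  cosα=-0.9659 sinα=-0.2588 | (2,1) | tMaxX 0.4659 tMaxY 0.8500 | tΔX 1.0353 tΔY 3.8637
    t=0.4659 [x] (1,1)
    t=0.8500 [y] (1,0) — stop
  → r_2 = 0.8500
beam 3: φ=0°, α=240°
  cosα=-0.5000 sinα=-0.8660 | (2,1) | tMaxX 0.9000 tMaxY 0.2540 | tΔX 2.0000 tΔY 1.1547
    t=0.2540 [y] (2,0) — stop
  → r_3 = 0.2540
beam 4: φ=45°, α=285°
  cosα=0.2588 sinα=-0.9659 | (2,1) | tMaxX 2.1250 tMaxY 0.2278 | tΔX 3.8637 tΔY 1.0353
    t=0.2278 [y] (2,0) — stop
  → r_4 = 0.2278
beam 5: φ=90°, α=330°
  cosα=0.8660 sinα=-0.5000 | (2,1) | tMaxX 0.6351 tMaxY 0.4400 | tΔX 1.1547 tΔY 2.0000
    t=0.4400 [y] (2,0) — stop
  → r_5 = 0.4400

ranges = [1.6743, 0.8500, 0.2540, 0.2278, 0.4400]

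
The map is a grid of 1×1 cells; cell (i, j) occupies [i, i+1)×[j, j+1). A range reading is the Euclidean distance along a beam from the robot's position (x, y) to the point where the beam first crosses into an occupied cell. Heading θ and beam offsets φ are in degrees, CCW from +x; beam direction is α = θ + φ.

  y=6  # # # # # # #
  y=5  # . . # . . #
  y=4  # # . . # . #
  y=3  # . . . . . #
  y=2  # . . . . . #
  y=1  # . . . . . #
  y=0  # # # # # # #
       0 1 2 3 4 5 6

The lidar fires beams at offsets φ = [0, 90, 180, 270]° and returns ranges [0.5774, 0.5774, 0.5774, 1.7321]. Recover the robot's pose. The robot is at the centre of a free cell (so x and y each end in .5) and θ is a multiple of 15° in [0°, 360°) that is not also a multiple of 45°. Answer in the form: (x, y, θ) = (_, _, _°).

(x, y, θ) = (4.5, 5.5, 60°)

Candidates: 22 free-cell centres × 16 headings = 352 poses. Raycast each; keep the one whose scan matches to 4 dp.
  (1.5, 2.5, 330°): beam 1 = 3.0000 ≠ 0.5774 ✗
  (3.5, 4.5, 345°): beam 1 = 0.5176 ≠ 0.5774 ✗
  (2.5, 2.5, 240°): beam 1 = 1.7321 ≠ 0.5774 ✗
  (2.5, 4.5, 150°): beam 2 = 3.0000 ≠ 0.5774 ✗
  (1.5, 3.5, 165°): beam 1 = 0.5176 ≠ 0.5774 ✗
  …
  (4.5, 5.5, 60°): r_1=0.5774, r_2=0.5774, r_3=0.5774, r_4=1.7321 — all match ✓
Unique over the lattice → pose = (4.5, 5.5, 60°).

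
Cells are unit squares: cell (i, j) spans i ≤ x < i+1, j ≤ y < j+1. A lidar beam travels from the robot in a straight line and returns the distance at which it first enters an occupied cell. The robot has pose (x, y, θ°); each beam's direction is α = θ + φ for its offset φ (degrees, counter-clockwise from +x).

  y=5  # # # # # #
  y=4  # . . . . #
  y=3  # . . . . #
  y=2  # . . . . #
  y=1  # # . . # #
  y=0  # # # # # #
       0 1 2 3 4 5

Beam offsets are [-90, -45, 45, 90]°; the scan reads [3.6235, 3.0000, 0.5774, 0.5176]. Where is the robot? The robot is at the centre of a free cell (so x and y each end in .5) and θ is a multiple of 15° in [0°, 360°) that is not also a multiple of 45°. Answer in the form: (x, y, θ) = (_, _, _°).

(x, y, θ) = (2.5, 1.5, 165°)

Enumerate (i+0.5, j+0.5, θ) over the 14 free cells and 16 admissible headings. For each, cast all 4 beams and compare to the given ranges.
  (1.5, 3.5, 30°): beam 1 = 2.8868 ≠ 3.6235 ✗
  (4.5, 3.5, 60°): beam 1 = 0.5774 ≠ 3.6235 ✗
  (4.5, 3.5, 75°): beam 1 = 0.5176 ≠ 3.6235 ✗
  (3.5, 1.5, 345°): beam 1 = 0.5176 ≠ 3.6235 ✗
  …
  (2.5, 1.5, 165°): r_1=3.6235, r_2=3.0000, r_3=0.5774, r_4=0.5176 — all match ✓
No second candidate reproduces the full scan.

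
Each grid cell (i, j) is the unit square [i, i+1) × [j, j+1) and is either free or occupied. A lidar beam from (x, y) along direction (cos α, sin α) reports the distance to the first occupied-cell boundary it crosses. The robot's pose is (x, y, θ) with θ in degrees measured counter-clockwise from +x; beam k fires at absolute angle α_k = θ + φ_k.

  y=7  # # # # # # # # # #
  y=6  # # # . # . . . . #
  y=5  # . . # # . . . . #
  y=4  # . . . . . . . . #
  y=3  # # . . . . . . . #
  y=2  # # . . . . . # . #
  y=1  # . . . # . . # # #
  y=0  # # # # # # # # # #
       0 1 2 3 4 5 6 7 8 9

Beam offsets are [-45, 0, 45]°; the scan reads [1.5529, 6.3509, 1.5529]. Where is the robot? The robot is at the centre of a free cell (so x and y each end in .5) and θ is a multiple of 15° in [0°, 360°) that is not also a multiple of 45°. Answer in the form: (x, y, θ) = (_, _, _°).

Candidates: 37 free-cell centres × 16 headings = 592 poses. Raycast each; keep the one whose scan matches to 4 dp.
  (7.5, 5.5, 120°): beam 2 = 1.7321 ≠ 6.3509 ✗
  (6.5, 1.5, 240°): beam 2 = 0.5774 ≠ 6.3509 ✗
  (2.5, 3.5, 330°): beam 1 = 2.5882 ≠ 1.5529 ✗
  …
  (1.5, 5.5, 330°): r_1=1.5529, r_2=6.3509, r_3=1.5529 — all match ✓
No second candidate reproduces the full scan.

(x, y, θ) = (1.5, 5.5, 330°)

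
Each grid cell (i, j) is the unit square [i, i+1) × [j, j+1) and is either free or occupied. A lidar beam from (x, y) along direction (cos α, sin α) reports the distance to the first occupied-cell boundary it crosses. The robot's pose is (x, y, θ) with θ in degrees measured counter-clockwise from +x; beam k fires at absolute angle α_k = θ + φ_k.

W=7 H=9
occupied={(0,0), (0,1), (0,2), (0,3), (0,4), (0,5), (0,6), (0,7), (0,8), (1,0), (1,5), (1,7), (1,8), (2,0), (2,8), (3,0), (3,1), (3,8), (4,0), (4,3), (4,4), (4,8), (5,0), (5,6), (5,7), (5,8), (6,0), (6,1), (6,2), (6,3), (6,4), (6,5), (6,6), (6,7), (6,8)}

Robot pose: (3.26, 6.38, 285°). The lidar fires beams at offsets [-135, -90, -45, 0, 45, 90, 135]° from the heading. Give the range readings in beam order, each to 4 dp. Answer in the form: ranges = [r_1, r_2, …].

beam 1: φ=-135°, α=150°
  cosα=-0.8660 sinα=0.5000 | (3,6) | tMaxX 0.3002 tMaxY 1.2400 | tΔX 1.1547 tΔY 2.0000
    t=0.3002 [x] (2,6)
    t=1.2400 [y] (2,7)
    t=1.4549 [x] (1,7) — stop
  → r_1 = 1.4549
beam 2: φ=-90°, α=195°
  cosα=-0.9659 sinα=-0.2588 | (3,6) | tMaxX 0.2692 tMaxY 1.4682 | tΔX 1.0353 tΔY 3.8637
    t=0.2692 [x] (2,6)
    t=1.3044 [x] (1,6)
    t=1.4682 [y] (1,5) — stop
  → r_2 = 1.4682
beam 3: φ=-45°, α=240°
  cosα=-0.5000 sinα=-0.8660 | (3,6) | tMaxX 0.5200 tMaxY 0.4388 | tΔX 2.0000 tΔY 1.1547
    t=0.4388 [y] (3,5)
    t=0.5200 [x] (2,5)
    t=1.5935 [y] (2,4)
    t=2.5200 [x] (1,4)
    t=2.7482 [y] (1,3)
    t=3.9029 [y] (1,2)
    t=4.5200 [x] (0,2) — stop
  → r_3 = 4.5200
beam 4: φ=0°, α=285°
  cosα=0.2588 sinα=-0.9659 | (3,6) | tMaxX 2.8591 tMaxY 0.3934 | tΔX 3.8637 tΔY 1.0353
    t=0.3934 [y] (3,5)
    t=1.4287 [y] (3,4)
    t=2.4640 [y] (3,3)
    t=2.8591 [x] (4,3) — stop
  → r_4 = 2.8591
beam 5: φ=45°, α=330°
  cosα=0.8660 sinα=-0.5000 | (3,6) | tMaxX 0.8545 tMaxY 0.7600 | tΔX 1.1547 tΔY 2.0000
    t=0.7600 [y] (3,5)
    t=0.8545 [x] (4,5)
    t=2.0092 [x] (5,5)
    t=2.7600 [y] (5,4)
    t=3.1639 [x] (6,4) — stop
  → r_5 = 3.1639
beam 6: φ=90°, α=15°
  cosα=0.9659 sinα=0.2588 | (3,6) | tMaxX 0.7661 tMaxY 2.3955 | tΔX 1.0353 tΔY 3.8637
    t=0.7661 [x] (4,6)
    t=1.8014 [x] (5,6) — stop
  → r_6 = 1.8014
beam 7: φ=135°, α=60°
  cosα=0.5000 sinα=0.8660 | (3,6) | tMaxX 1.4800 tMaxY 0.7159 | tΔX 2.0000 tΔY 1.1547
    t=0.7159 [y] (3,7)
    t=1.4800 [x] (4,7)
    t=1.8706 [y] (4,8) — stop
  → r_7 = 1.8706

ranges = [1.4549, 1.4682, 4.5200, 2.8591, 3.1639, 1.8014, 1.8706]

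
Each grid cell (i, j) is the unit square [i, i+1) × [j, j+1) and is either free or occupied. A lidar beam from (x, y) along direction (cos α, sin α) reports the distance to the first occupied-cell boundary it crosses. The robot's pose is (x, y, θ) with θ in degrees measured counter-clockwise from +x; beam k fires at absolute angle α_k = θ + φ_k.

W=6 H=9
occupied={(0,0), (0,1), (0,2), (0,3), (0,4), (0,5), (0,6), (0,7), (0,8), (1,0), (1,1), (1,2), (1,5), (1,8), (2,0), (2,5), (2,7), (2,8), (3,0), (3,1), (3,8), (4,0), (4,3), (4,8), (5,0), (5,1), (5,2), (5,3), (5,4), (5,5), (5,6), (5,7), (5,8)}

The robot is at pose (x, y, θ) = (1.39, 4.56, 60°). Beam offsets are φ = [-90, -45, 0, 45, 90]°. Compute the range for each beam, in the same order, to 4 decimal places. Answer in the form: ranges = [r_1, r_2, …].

beam 1: φ=-90°, α=330°
  d=(0.8660,-0.5000)  start (1,4)  tX=0.7044 tY=1.1200  stride 1/|dx|=1.1547 1/|dy|=2.0000
    cross x-line → (2,4), t=0.7044
    cross y-line → (2,3), t=1.1200
    cross x-line → (3,3), t=1.8591
    cross x-line → (4,3), t=3.0138 (wall)
  → r_1 = 3.0138
beam 2: φ=-45°, α=15°
  d=(0.9659,0.2588)  start (1,4)  tX=0.6315 tY=1.7000  stride 1/|dx|=1.0353 1/|dy|=3.8637
    cross x-line → (2,4), t=0.6315
    cross x-line → (3,4), t=1.6668
    cross y-line → (3,5), t=1.7000
    cross x-line → (4,5), t=2.7021
    cross x-line → (5,5), t=3.7373 (wall)
  → r_2 = 3.7373
beam 3: φ=0°, α=60°
  d=(0.5000,0.8660)  start (1,4)  tX=1.2200 tY=0.5081  stride 1/|dx|=2.0000 1/|dy|=1.1547
    cross y-line → (1,5), t=0.5081 (wall)
  → r_3 = 0.5081
beam 4: φ=45°, α=105°
  d=(-0.2588,0.9659)  start (1,4)  tX=1.5068 tY=0.4555  stride 1/|dx|=3.8637 1/|dy|=1.0353
    cross y-line → (1,5), t=0.4555 (wall)
  → r_4 = 0.4555
beam 5: φ=90°, α=150°
  d=(-0.8660,0.5000)  start (1,4)  tX=0.4503 tY=0.8800  stride 1/|dx|=1.1547 1/|dy|=2.0000
    cross x-line → (0,4), t=0.4503 (wall)
  → r_5 = 0.4503

ranges = [3.0138, 3.7373, 0.5081, 0.4555, 0.4503]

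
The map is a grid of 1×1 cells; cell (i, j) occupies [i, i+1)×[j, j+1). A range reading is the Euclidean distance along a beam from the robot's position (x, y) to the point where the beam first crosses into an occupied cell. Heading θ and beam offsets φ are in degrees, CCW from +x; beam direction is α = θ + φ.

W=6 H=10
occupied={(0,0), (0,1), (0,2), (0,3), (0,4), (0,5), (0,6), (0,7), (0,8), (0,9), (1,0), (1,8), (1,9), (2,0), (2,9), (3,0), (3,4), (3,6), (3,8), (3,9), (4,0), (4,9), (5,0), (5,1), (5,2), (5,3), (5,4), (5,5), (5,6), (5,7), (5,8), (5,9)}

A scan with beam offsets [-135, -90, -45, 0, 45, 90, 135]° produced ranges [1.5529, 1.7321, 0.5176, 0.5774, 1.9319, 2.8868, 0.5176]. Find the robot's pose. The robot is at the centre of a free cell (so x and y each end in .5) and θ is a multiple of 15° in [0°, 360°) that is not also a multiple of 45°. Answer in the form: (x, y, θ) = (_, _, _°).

(x, y, θ) = (3.5, 7.5, 120°)

Candidates: 28 free-cell centres × 16 headings = 448 poses. Raycast each; keep the one whose scan matches to 4 dp.
  (2.5, 4.5, 120°): beam 1 = 0.5176 ≠ 1.5529 ✗
  (1.5, 4.5, 255°): beam 1 = 1.0000 ≠ 1.5529 ✗
  (4.5, 8.5, 105°): beam 1 = 0.5774 ≠ 1.5529 ✗
  (1.5, 2.5, 240°): beam 1 = 1.9319 ≠ 1.5529 ✗
  …
  (3.5, 7.5, 120°): r_1=1.5529, r_2=1.7321, r_3=0.5176, r_4=0.5774, r_5=1.9319, r_6=2.8868, r_7=0.5176 — all match ✓
Unique over the lattice → pose = (3.5, 7.5, 120°).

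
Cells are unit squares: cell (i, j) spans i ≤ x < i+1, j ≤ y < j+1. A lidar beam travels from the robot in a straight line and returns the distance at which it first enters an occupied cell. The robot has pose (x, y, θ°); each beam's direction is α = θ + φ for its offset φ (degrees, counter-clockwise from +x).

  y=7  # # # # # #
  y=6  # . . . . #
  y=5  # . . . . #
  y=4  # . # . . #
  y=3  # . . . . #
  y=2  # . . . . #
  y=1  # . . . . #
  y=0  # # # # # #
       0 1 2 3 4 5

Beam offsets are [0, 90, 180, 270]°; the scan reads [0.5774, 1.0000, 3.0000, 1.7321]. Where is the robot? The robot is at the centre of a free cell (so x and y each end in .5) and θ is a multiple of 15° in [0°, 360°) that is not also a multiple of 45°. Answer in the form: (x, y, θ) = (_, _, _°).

(x, y, θ) = (1.5, 2.5, 150°)

Candidates: 23 free-cell centres × 16 headings = 368 poses. Raycast each; keep the one whose scan matches to 4 dp.
  (4.5, 5.5, 15°): beam 1 = 0.5176 ≠ 0.5774 ✗
  (1.5, 1.5, 345°): beam 1 = 1.9319 ≠ 0.5774 ✗
  (1.5, 1.5, 165°): beam 1 = 0.5176 ≠ 0.5774 ✗
  …
  (1.5, 2.5, 150°): r_1=0.5774, r_2=1.0000, r_3=3.0000, r_4=1.7321 — all match ✓
Only this pose fits every beam.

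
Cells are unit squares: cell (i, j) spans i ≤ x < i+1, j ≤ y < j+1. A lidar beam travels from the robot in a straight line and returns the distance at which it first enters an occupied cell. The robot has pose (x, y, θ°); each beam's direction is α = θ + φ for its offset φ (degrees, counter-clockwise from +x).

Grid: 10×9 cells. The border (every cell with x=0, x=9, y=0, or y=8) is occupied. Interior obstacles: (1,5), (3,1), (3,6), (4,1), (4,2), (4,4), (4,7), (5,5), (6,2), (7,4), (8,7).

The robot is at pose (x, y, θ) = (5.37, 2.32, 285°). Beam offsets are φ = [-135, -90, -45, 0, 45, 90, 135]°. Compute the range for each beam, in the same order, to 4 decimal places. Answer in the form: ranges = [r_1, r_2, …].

beam 1: φ=-135°, α=150°
  cosα=-0.8660 sinα=0.5000 | (5,2) | tMaxX 0.4272 tMaxY 1.3600 | tΔX 1.1547 tΔY 2.0000
    t=0.4272 [x] (4,2) — stop
  → r_1 = 0.4272
beam 2: φ=-90°, α=195°
  cosα=-0.9659 sinα=-0.2588 | (5,2) | tMaxX 0.3831 tMaxY 1.2364 | tΔX 1.0353 tΔY 3.8637
    t=0.3831 [x] (4,2) — stop
  → r_2 = 0.3831
beam 3: φ=-45°, α=240°
  cosα=-0.5000 sinα=-0.8660 | (5,2) | tMaxX 0.7400 tMaxY 0.3695 | tΔX 2.0000 tΔY 1.1547
    t=0.3695 [y] (5,1)
    t=0.7400 [x] (4,1) — stop
  → r_3 = 0.7400
beam 4: φ=0°, α=285°
  cosα=0.2588 sinα=-0.9659 | (5,2) | tMaxX 2.4341 tMaxY 0.3313 | tΔX 3.8637 tΔY 1.0353
    t=0.3313 [y] (5,1)
    t=1.3666 [y] (5,0) — stop
  → r_4 = 1.3666
beam 5: φ=45°, α=330°
  cosα=0.8660 sinα=-0.5000 | (5,2) | tMaxX 0.7275 tMaxY 0.6400 | tΔX 1.1547 tΔY 2.0000
    t=0.6400 [y] (5,1)
    t=0.7275 [x] (6,1)
    t=1.8822 [x] (7,1)
    t=2.6400 [y] (7,0) — stop
  → r_5 = 2.6400
beam 6: φ=90°, α=15°
  cosα=0.9659 sinα=0.2588 | (5,2) | tMaxX 0.6522 tMaxY 2.6273 | tΔX 1.0353 tΔY 3.8637
    t=0.6522 [x] (6,2) — stop
  → r_6 = 0.6522
beam 7: φ=135°, α=60°
  cosα=0.5000 sinα=0.8660 | (5,2) | tMaxX 1.2600 tMaxY 0.7852 | tΔX 2.0000 tΔY 1.1547
    t=0.7852 [y] (5,3)
    t=1.2600 [x] (6,3)
    t=1.9399 [y] (6,4)
    t=3.0946 [y] (6,5)
    t=3.2600 [x] (7,5)
    t=4.2493 [y] (7,6)
    t=5.2600 [x] (8,6)
    t=5.4040 [y] (8,7) — stop
  → r_7 = 5.4040

ranges = [0.4272, 0.3831, 0.7400, 1.3666, 2.6400, 0.6522, 5.4040]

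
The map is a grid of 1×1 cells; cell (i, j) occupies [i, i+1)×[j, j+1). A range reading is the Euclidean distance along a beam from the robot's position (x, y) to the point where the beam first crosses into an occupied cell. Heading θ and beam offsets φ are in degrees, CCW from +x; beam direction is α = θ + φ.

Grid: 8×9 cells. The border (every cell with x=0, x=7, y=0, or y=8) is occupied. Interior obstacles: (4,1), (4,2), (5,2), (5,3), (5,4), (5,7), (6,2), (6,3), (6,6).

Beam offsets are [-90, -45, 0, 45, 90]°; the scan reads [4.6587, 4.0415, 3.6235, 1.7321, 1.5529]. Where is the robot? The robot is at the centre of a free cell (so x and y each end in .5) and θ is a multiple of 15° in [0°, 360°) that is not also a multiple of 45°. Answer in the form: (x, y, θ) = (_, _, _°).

(x, y, θ) = (2.5, 4.5, 105°)

The pose lattice has 33·16 = 528 candidates. Test each by forward raycasting.
  (4.5, 3.5, 330°): beam 1 = 0.5774 ≠ 4.6587 ✗
  (5.5, 6.5, 30°): beam 1 = 2.8868 ≠ 4.6587 ✗
  (1.5, 2.5, 345°): beam 1 = 1.5529 ≠ 4.6587 ✗
  (3.5, 1.5, 165°): beam 1 = 5.7956 ≠ 4.6587 ✗
  (6.5, 1.5, 300°): beam 1 = 1.0000 ≠ 4.6587 ✗
  …
  (2.5, 4.5, 105°): r_1=4.6587, r_2=4.0415, r_3=3.6235, r_4=1.7321, r_5=1.5529 — all match ✓
Unique over the lattice → pose = (2.5, 4.5, 105°).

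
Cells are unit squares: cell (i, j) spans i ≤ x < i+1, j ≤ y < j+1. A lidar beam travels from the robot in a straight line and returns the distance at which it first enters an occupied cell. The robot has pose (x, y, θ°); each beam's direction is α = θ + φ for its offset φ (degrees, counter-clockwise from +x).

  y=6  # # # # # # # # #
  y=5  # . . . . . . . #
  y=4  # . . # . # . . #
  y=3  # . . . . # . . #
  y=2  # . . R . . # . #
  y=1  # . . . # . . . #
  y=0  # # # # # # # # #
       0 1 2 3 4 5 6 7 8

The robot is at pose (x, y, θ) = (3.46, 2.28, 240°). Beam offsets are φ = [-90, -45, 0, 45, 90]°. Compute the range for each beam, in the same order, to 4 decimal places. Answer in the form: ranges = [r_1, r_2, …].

ranges = [2.8406, 2.5468, 1.4780, 1.3252, 0.6235]

beam 1: φ=-90°, α=150°
  direction (-0.8660, 0.5000); cell (3,2); t to first gridline: x 0.5312, y 1.4400 (then +1.1547 / +2.0000)
    (2,2) via x @ 0.5312
    (2,3) via y @ 1.4400
    (1,3) via x @ 1.6859
    (0,3) via x @ 2.8406  # hit
  → r_1 = 2.8406
beam 2: φ=-45°, α=195°
  direction (-0.9659, -0.2588); cell (3,2); t to first gridline: x 0.4762, y 1.0818 (then +1.0353 / +3.8637)
    (2,2) via x @ 0.4762
    (2,1) via y @ 1.0818
    (1,1) via x @ 1.5115
    (0,1) via x @ 2.5468  # hit
  → r_2 = 2.5468
beam 3: φ=0°, α=240°
  direction (-0.5000, -0.8660); cell (3,2); t to first gridline: x 0.9200, y 0.3233 (then +2.0000 / +1.1547)
    (3,1) via y @ 0.3233
    (2,1) via x @ 0.9200
    (2,0) via y @ 1.4780  # hit
  → r_3 = 1.4780
beam 4: φ=45°, α=285°
  direction (0.2588, -0.9659); cell (3,2); t to first gridline: x 2.0864, y 0.2899 (then +3.8637 / +1.0353)
    (3,1) via y @ 0.2899
    (3,0) via y @ 1.3252  # hit
  → r_4 = 1.3252
beam 5: φ=90°, α=330°
  direction (0.8660, -0.5000); cell (3,2); t to first gridline: x 0.6235, y 0.5600 (then +1.1547 / +2.0000)
    (3,1) via y @ 0.5600
    (4,1) via x @ 0.6235  # hit
  → r_5 = 0.6235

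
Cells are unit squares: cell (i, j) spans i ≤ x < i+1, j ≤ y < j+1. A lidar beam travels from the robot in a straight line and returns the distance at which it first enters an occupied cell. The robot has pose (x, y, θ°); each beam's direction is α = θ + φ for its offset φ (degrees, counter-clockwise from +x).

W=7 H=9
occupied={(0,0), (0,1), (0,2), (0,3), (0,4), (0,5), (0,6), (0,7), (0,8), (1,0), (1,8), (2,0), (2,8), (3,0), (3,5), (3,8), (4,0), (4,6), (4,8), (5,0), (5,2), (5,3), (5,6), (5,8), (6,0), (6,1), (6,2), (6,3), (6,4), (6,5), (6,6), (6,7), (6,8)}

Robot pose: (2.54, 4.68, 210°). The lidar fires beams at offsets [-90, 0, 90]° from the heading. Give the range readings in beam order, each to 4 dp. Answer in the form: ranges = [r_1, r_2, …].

ranges = [3.0800, 1.7782, 4.2493]

beam 1: φ=-90°, α=120°
  d=(-0.5000,0.8660)  start (2,4)  tX=1.0800 tY=0.3695  stride 1/|dx|=2.0000 1/|dy|=1.1547
    cross y-line → (2,5), t=0.3695
    cross x-line → (1,5), t=1.0800
    cross y-line → (1,6), t=1.5242
    cross y-line → (1,7), t=2.6789
    cross x-line → (0,7), t=3.0800 (wall)
  → r_1 = 3.0800
beam 2: φ=0°, α=210°
  d=(-0.8660,-0.5000)  start (2,4)  tX=0.6235 tY=1.3600  stride 1/|dx|=1.1547 1/|dy|=2.0000
    cross x-line → (1,4), t=0.6235
    cross y-line → (1,3), t=1.3600
    cross x-line → (0,3), t=1.7782 (wall)
  → r_2 = 1.7782
beam 3: φ=90°, α=300°
  d=(0.5000,-0.8660)  start (2,4)  tX=0.9200 tY=0.7852  stride 1/|dx|=2.0000 1/|dy|=1.1547
    cross y-line → (2,3), t=0.7852
    cross x-line → (3,3), t=0.9200
    cross y-line → (3,2), t=1.9399
    cross x-line → (4,2), t=2.9200
    cross y-line → (4,1), t=3.0946
    cross y-line → (4,0), t=4.2493 (wall)
  → r_3 = 4.2493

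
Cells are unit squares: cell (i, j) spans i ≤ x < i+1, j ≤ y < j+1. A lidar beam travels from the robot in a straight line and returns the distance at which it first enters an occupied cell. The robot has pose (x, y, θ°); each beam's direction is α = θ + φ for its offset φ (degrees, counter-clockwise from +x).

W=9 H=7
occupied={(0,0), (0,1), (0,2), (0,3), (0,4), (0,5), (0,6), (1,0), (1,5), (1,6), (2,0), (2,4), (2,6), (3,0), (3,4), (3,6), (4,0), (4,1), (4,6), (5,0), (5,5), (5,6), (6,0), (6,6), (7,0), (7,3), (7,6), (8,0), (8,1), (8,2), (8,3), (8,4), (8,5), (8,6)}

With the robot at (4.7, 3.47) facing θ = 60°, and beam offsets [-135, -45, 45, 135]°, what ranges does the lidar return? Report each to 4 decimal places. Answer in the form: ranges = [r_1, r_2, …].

beam 1: φ=-135°, α=285°
  d=(0.2588,-0.9659)  start (4,3)  tX=1.1591 tY=0.4866  stride 1/|dx|=3.8637 1/|dy|=1.0353
    cross y-line → (4,2), t=0.4866
    cross x-line → (5,2), t=1.1591
    cross y-line → (5,1), t=1.5219
    cross y-line → (5,0), t=2.5571 (wall)
  → r_1 = 2.5571
beam 2: φ=-45°, α=15°
  d=(0.9659,0.2588)  start (4,3)  tX=0.3106 tY=2.0478  stride 1/|dx|=1.0353 1/|dy|=3.8637
    cross x-line → (5,3), t=0.3106
    cross x-line → (6,3), t=1.3459
    cross y-line → (6,4), t=2.0478
    cross x-line → (7,4), t=2.3811
    cross x-line → (8,4), t=3.4164 (wall)
  → r_2 = 3.4164
beam 3: φ=45°, α=105°
  d=(-0.2588,0.9659)  start (4,3)  tX=2.7046 tY=0.5487  stride 1/|dx|=3.8637 1/|dy|=1.0353
    cross y-line → (4,4), t=0.5487
    cross y-line → (4,5), t=1.5840
    cross y-line → (4,6), t=2.6192 (wall)
  → r_3 = 2.6192
beam 4: φ=135°, α=195°
  d=(-0.9659,-0.2588)  start (4,3)  tX=0.7247 tY=1.8159  stride 1/|dx|=1.0353 1/|dy|=3.8637
    cross x-line → (3,3), t=0.7247
    cross x-line → (2,3), t=1.7600
    cross y-line → (2,2), t=1.8159
    cross x-line → (1,2), t=2.7952
    cross x-line → (0,2), t=3.8305 (wall)
  → r_4 = 3.8305

ranges = [2.5571, 3.4164, 2.6192, 3.8305]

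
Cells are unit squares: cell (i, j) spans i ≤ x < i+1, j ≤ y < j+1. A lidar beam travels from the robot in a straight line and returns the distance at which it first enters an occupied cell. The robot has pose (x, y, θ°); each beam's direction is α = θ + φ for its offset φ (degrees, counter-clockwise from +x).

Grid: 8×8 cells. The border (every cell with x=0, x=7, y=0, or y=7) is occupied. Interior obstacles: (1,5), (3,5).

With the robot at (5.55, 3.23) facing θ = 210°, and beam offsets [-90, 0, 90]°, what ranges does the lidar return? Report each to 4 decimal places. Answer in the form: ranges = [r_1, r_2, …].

beam 1: φ=-90°, α=120°
  cosα=-0.5000 sinα=0.8660 | (5,3) | tMaxX 1.1000 tMaxY 0.8891 | tΔX 2.0000 tΔY 1.1547
    t=0.8891 [y] (5,4)
    t=1.1000 [x] (4,4)
    t=2.0438 [y] (4,5)
    t=3.1000 [x] (3,5) — stop
  → r_1 = 3.1000
beam 2: φ=0°, α=210°
  cosα=-0.8660 sinα=-0.5000 | (5,3) | tMaxX 0.6351 tMaxY 0.4600 | tΔX 1.1547 tΔY 2.0000
    t=0.4600 [y] (5,2)
    t=0.6351 [x] (4,2)
    t=1.7898 [x] (3,2)
    t=2.4600 [y] (3,1)
    t=2.9445 [x] (2,1)
    t=4.0992 [x] (1,1)
    t=4.4600 [y] (1,0) — stop
  → r_2 = 4.4600
beam 3: φ=90°, α=300°
  cosα=0.5000 sinα=-0.8660 | (5,3) | tMaxX 0.9000 tMaxY 0.2656 | tΔX 2.0000 tΔY 1.1547
    t=0.2656 [y] (5,2)
    t=0.9000 [x] (6,2)
    t=1.4203 [y] (6,1)
    t=2.5750 [y] (6,0) — stop
  → r_3 = 2.5750

ranges = [3.1000, 4.4600, 2.5750]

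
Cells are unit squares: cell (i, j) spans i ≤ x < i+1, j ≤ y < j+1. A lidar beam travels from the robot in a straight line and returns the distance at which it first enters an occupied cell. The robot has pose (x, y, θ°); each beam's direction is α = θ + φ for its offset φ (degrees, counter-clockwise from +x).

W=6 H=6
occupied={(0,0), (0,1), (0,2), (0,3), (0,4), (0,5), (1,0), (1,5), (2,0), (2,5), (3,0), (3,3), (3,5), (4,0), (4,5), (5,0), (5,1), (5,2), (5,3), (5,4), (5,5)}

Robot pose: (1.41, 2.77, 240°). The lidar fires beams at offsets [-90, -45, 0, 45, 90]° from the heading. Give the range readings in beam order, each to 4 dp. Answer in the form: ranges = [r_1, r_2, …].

ranges = [0.4734, 0.4245, 0.8200, 1.8324, 3.5400]

beam 1: φ=-90°, α=150°
  dir = (cos 150°, sin 150°) = (-0.8660, 0.5000); from cell (1,2)
  next x-line at t=0.4734, next y-line at t=0.4600; Δt_x=1.1547, Δt_y=2.0000
    y: enter (1,3) at t=0.4600
    x: enter (0,3) at t=0.4734 ← occupied
  → r_1 = 0.4734
beam 2: φ=-45°, α=195°
  dir = (cos 195°, sin 195°) = (-0.9659, -0.2588); from cell (1,2)
  next x-line at t=0.4245, next y-line at t=2.9751; Δt_x=1.0353, Δt_y=3.8637
    x: enter (0,2) at t=0.4245 ← occupied
  → r_2 = 0.4245
beam 3: φ=0°, α=240°
  dir = (cos 240°, sin 240°) = (-0.5000, -0.8660); from cell (1,2)
  next x-line at t=0.8200, next y-line at t=0.8891; Δt_x=2.0000, Δt_y=1.1547
    x: enter (0,2) at t=0.8200 ← occupied
  → r_3 = 0.8200
beam 4: φ=45°, α=285°
  dir = (cos 285°, sin 285°) = (0.2588, -0.9659); from cell (1,2)
  next x-line at t=2.2796, next y-line at t=0.7972; Δt_x=3.8637, Δt_y=1.0353
    y: enter (1,1) at t=0.7972
    y: enter (1,0) at t=1.8324 ← occupied
  → r_4 = 1.8324
beam 5: φ=90°, α=330°
  dir = (cos 330°, sin 330°) = (0.8660, -0.5000); from cell (1,2)
  next x-line at t=0.6813, next y-line at t=1.5400; Δt_x=1.1547, Δt_y=2.0000
    x: enter (2,2) at t=0.6813
    y: enter (2,1) at t=1.5400
    x: enter (3,1) at t=1.8360
    x: enter (4,1) at t=2.9907
    y: enter (4,0) at t=3.5400 ← occupied
  → r_5 = 3.5400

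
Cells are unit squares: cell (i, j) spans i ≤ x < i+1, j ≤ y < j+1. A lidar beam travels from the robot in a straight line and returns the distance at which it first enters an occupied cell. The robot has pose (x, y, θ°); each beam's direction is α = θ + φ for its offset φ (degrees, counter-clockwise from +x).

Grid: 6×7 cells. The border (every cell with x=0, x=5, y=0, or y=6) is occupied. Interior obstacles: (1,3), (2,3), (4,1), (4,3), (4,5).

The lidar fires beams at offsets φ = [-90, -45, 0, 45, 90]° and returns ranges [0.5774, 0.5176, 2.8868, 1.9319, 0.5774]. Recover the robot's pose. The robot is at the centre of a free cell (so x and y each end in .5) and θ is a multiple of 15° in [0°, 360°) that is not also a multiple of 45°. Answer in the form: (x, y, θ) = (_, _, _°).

Candidates: 15 free-cell centres × 16 headings = 240 poses. Raycast each; keep the one whose scan matches to 4 dp.
  (3.5, 3.5, 165°): beam 1 = 1.9319 ≠ 0.5774 ✗
  (2.5, 4.5, 60°): beam 1 = 1.7321 ≠ 0.5774 ✗
  (4.5, 2.5, 120°): beam 3 = 0.5774 ≠ 2.8868 ✗
  (3.5, 3.5, 300°): beam 2 = 2.5882 ≠ 0.5176 ✗
  (1.5, 2.5, 345°): beam 1 = 1.5529 ≠ 0.5774 ✗
  …
  (3.5, 3.5, 240°): r_1=0.5774, r_2=0.5176, r_3=2.8868, r_4=1.9319, r_5=0.5774 — all match ✓
Only this pose fits every beam.

(x, y, θ) = (3.5, 3.5, 240°)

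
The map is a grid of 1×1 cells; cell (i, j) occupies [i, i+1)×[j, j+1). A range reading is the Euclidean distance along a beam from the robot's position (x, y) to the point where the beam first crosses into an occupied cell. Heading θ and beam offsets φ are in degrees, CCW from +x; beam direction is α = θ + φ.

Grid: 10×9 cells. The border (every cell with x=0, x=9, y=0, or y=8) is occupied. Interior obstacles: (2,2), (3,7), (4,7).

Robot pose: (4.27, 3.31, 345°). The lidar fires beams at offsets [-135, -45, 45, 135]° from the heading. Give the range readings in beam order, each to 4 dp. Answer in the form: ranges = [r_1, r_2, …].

ranges = [1.4665, 2.6674, 5.4617, 5.4155]

beam 1: φ=-135°, α=210°
  d=(-0.8660,-0.5000)  start (4,3)  tX=0.3118 tY=0.6200  stride 1/|dx|=1.1547 1/|dy|=2.0000
    cross x-line → (3,3), t=0.3118
    cross y-line → (3,2), t=0.6200
    cross x-line → (2,2), t=1.4665 (wall)
  → r_1 = 1.4665
beam 2: φ=-45°, α=300°
  d=(0.5000,-0.8660)  start (4,3)  tX=1.4600 tY=0.3580  stride 1/|dx|=2.0000 1/|dy|=1.1547
    cross y-line → (4,2), t=0.3580
    cross x-line → (5,2), t=1.4600
    cross y-line → (5,1), t=1.5127
    cross y-line → (5,0), t=2.6674 (wall)
  → r_2 = 2.6674
beam 3: φ=45°, α=30°
  d=(0.8660,0.5000)  start (4,3)  tX=0.8429 tY=1.3800  stride 1/|dx|=1.1547 1/|dy|=2.0000
    cross x-line → (5,3), t=0.8429
    cross y-line → (5,4), t=1.3800
    cross x-line → (6,4), t=1.9976
    cross x-line → (7,4), t=3.1523
    cross y-line → (7,5), t=3.3800
    cross x-line → (8,5), t=4.3070
    cross y-line → (8,6), t=5.3800
    cross x-line → (9,6), t=5.4617 (wall)
  → r_3 = 5.4617
beam 4: φ=135°, α=120°
  d=(-0.5000,0.8660)  start (4,3)  tX=0.5400 tY=0.7967  stride 1/|dx|=2.0000 1/|dy|=1.1547
    cross x-line → (3,3), t=0.5400
    cross y-line → (3,4), t=0.7967
    cross y-line → (3,5), t=1.9514
    cross x-line → (2,5), t=2.5400
    cross y-line → (2,6), t=3.1061
    cross y-line → (2,7), t=4.2608
    cross x-line → (1,7), t=4.5400
    cross y-line → (1,8), t=5.4155 (wall)
  → r_4 = 5.4155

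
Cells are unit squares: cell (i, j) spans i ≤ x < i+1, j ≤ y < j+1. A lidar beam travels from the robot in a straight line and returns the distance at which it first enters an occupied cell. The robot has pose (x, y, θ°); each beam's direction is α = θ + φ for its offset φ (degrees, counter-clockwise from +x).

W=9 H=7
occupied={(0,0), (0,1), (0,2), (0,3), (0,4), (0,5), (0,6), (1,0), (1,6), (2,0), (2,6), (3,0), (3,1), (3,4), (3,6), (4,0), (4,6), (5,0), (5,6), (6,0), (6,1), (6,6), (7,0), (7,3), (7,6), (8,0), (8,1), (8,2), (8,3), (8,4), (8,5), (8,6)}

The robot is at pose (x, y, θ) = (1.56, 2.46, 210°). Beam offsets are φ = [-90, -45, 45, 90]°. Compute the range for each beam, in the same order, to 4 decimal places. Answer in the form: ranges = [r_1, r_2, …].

ranges = [1.1200, 0.5798, 1.5115, 1.6859]

beam 1: φ=-90°, α=120°
  dir = (cos 120°, sin 120°) = (-0.5000, 0.8660); from cell (1,2)
  next x-line at t=1.1200, next y-line at t=0.6235; Δt_x=2.0000, Δt_y=1.1547
    y: enter (1,3) at t=0.6235
    x: enter (0,3) at t=1.1200 ← occupied
  → r_1 = 1.1200
beam 2: φ=-45°, α=165°
  dir = (cos 165°, sin 165°) = (-0.9659, 0.2588); from cell (1,2)
  next x-line at t=0.5798, next y-line at t=2.0864; Δt_x=1.0353, Δt_y=3.8637
    x: enter (0,2) at t=0.5798 ← occupied
  → r_2 = 0.5798
beam 3: φ=45°, α=255°
  dir = (cos 255°, sin 255°) = (-0.2588, -0.9659); from cell (1,2)
  next x-line at t=2.1637, next y-line at t=0.4762; Δt_x=3.8637, Δt_y=1.0353
    y: enter (1,1) at t=0.4762
    y: enter (1,0) at t=1.5115 ← occupied
  → r_3 = 1.5115
beam 4: φ=90°, α=300°
  dir = (cos 300°, sin 300°) = (0.5000, -0.8660); from cell (1,2)
  next x-line at t=0.8800, next y-line at t=0.5312; Δt_x=2.0000, Δt_y=1.1547
    y: enter (1,1) at t=0.5312
    x: enter (2,1) at t=0.8800
    y: enter (2,0) at t=1.6859 ← occupied
  → r_4 = 1.6859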